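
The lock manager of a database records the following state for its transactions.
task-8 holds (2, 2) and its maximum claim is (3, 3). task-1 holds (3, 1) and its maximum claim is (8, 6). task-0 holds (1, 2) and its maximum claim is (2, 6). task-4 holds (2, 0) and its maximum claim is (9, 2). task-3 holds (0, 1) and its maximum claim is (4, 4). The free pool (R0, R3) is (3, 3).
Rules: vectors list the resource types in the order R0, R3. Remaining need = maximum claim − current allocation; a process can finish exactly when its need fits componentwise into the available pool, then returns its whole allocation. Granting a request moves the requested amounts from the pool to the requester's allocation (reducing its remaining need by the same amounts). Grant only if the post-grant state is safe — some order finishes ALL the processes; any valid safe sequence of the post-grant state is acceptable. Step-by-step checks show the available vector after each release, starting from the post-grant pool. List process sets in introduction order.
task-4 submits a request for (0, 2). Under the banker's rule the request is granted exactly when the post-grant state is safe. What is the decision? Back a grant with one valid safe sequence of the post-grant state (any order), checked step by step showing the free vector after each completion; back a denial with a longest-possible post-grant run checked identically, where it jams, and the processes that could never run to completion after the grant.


GRANT — the state after the grant stays safe, e.g. via task-8, task-3, task-0, task-1, task-4.
Key observation: granting shrinks the pool to (3, 1), yet task-8 still fits and the chain goes through.
Check on the post-grant state, step by step:
  pool = (3, 1)
  task-8 needs (1, 1) <= (3, 1) -> finishes; pool += (2, 2) = (5, 3)
  task-3 needs (4, 3) <= (5, 3) -> finishes; pool += (0, 1) = (5, 4)
  task-0 needs (1, 4) <= (5, 4) -> finishes; pool += (1, 2) = (6, 6)
  task-1 needs (5, 5) <= (6, 6) -> finishes; pool += (3, 1) = (9, 7)
  task-4 needs (7, 0) <= (9, 7) -> finishes; pool += (2, 2) = (11, 9)


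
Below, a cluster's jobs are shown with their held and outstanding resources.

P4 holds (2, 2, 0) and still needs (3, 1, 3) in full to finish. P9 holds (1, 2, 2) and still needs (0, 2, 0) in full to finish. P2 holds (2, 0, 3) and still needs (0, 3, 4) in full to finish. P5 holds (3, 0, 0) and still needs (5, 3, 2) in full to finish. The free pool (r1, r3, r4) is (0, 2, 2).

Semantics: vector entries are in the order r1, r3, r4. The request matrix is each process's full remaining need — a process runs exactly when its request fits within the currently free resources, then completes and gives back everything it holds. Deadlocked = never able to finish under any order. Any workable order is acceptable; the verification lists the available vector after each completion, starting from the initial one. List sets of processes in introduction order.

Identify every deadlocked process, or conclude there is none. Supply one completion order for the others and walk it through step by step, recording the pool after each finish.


Nothing here is deadlocked.
Key observation: starting with P9, each completion frees enough for the next — no one is permanently blocked.
One completion order for the rest: P9, P2, P4, P5. Walking it through:
  pool = (0, 2, 2)
  run P9 (needs (0, 2, 0), free (0, 2, 2)); after release of (1, 2, 2) the pool is (1, 4, 4)
  run P2 (needs (0, 3, 4), free (1, 4, 4)); after release of (2, 0, 3) the pool is (3, 4, 7)
  run P4 (needs (3, 1, 3), free (3, 4, 7)); after release of (2, 2, 0) the pool is (5, 6, 7)
  run P5 (needs (5, 3, 2), free (5, 6, 7)); after release of (3, 0, 0) the pool is (8, 6, 7)


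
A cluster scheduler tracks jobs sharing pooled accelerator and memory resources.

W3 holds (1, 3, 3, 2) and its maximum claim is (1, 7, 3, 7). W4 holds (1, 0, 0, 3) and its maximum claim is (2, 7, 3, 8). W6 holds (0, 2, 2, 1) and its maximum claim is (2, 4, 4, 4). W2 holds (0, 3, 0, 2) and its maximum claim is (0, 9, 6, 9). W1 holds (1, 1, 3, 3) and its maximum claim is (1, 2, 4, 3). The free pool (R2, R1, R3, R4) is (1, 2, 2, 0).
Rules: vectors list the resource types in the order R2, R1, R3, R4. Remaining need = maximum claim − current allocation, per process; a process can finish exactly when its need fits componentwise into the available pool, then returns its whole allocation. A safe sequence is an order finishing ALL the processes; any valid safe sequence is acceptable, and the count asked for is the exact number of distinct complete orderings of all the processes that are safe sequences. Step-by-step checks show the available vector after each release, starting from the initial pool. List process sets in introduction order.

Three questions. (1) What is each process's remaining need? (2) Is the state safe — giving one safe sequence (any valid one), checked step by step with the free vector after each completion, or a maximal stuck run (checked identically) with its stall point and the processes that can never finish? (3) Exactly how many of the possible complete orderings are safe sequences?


(1) Need matrix, components ordered R2, R1, R3, R4:
  W3: (0, 4, 0, 5)
  W4: (1, 7, 3, 5)
  W6: (2, 2, 2, 3)
  W2: (0, 6, 6, 7)
  W1: (0, 1, 1, 0)
(2) UNSAFE — no complete ordering exists.
Key observation: even finishing W1, W6 leaves just (2, 5, 7, 4) free — too little R4 for any of the remaining processes.
A maximal execution: W1, W6 — then nothing else fits. Verifying each step:
  pool = (1, 2, 2, 0)
  run W1 (needs (0, 1, 1, 0), free (1, 2, 2, 0)); after release of (1, 1, 3, 3) the pool is (2, 3, 5, 3)
  run W6 (needs (2, 2, 2, 3), free (2, 3, 5, 3)); after release of (0, 2, 2, 1) the pool is (2, 5, 7, 4)
  W3 still needs (0, 4, 0, 5) but only (2, 5, 7, 4) is free — short on R4
  W4 still needs (1, 7, 3, 5) but only (2, 5, 7, 4) is free — short on R1 and R4
  W2 still needs (0, 6, 6, 7) but only (2, 5, 7, 4) is free — short on R1 and R4
Never able to finish: W3, W4 and W2.
(3) Precisely 0 of the possible complete orderings are safe sequences.


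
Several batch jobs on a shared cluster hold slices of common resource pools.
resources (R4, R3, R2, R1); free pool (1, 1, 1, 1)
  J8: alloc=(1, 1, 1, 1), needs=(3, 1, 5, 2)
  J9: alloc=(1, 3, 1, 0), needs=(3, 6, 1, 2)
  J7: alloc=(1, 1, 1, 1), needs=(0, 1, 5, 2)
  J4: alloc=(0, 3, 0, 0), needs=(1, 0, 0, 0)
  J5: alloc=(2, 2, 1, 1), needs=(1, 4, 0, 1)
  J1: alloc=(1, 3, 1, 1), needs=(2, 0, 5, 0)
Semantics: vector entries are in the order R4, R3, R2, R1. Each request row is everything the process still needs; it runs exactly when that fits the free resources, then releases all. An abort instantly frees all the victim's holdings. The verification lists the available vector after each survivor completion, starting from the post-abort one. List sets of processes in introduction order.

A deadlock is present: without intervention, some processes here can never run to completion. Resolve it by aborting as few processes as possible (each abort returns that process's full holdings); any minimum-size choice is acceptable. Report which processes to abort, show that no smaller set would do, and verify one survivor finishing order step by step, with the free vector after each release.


Minimum abort set: J7 and J1.
Key observation: before aborting J7 and J1, J8 was permanently blocked — no order could ever run it; afterwards it completes at step 3.
Why nothing smaller works — every single abort fails: J8 alone leaves J7 blocked (short on R2); J9 alone leaves J8 blocked (short on R2); J7 alone leaves J8 blocked (short on R2); J4 alone leaves J8 blocked (short on R2); J5 alone leaves J8 blocked (short on R2); J1 alone leaves J8 blocked (short on R2).
Survivors finish in the order: J5, J9, J8, J4. Check, step by step (pool after the aborts first):
  pool = (3, 5, 3, 3)
  J5 needs (1, 4, 0, 1) <= (3, 5, 3, 3) -> finishes; pool += (2, 2, 1, 1) = (5, 7, 4, 4)
  J9 needs (3, 6, 1, 2) <= (5, 7, 4, 4) -> finishes; pool += (1, 3, 1, 0) = (6, 10, 5, 4)
  J8 needs (3, 1, 5, 2) <= (6, 10, 5, 4) -> finishes; pool += (1, 1, 1, 1) = (7, 11, 6, 5)
  J4 needs (1, 0, 0, 0) <= (7, 11, 6, 5) -> finishes; pool += (0, 3, 0, 0) = (7, 14, 6, 5)


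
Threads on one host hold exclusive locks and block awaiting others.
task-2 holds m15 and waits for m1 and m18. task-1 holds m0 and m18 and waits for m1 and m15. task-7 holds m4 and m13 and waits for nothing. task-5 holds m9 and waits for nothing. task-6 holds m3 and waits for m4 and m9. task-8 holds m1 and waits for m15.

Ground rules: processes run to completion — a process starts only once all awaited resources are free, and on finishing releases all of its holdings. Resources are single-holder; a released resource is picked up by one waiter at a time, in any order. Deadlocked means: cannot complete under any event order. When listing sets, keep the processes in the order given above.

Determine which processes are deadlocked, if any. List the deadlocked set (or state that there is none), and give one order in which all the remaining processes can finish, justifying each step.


Deadlocked set: task-2, task-1 and task-8.
Key observation: the wait chain closes on itself along task-2 -> task-1 -> task-2; task-8 is caught in further circular waits.
A valid finishing order for the others: task-7, task-5, task-6.
Check, step by step:
  task-7: no waits; runs immediately, freeing m4 and m13
  task-5: no waits; runs immediately, freeing m9
  run task-6 (all its waits — m4 and m9 — are resolved); releases m3


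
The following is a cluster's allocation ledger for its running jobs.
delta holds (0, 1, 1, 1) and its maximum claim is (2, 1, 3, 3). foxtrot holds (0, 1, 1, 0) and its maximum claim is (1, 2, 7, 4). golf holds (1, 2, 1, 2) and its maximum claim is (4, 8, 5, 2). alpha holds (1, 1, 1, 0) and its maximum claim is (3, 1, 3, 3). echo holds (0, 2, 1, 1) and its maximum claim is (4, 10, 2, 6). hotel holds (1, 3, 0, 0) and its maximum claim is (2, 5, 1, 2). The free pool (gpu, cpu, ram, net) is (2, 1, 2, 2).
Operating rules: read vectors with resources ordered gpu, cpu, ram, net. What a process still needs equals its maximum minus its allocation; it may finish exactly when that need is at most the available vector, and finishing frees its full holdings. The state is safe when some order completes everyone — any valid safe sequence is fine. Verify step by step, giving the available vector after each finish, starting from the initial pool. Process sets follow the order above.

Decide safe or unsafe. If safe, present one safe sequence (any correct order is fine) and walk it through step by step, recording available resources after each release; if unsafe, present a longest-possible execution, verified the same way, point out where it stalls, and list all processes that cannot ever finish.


SAFE, for example via the order delta, hotel, alpha, golf, echo, foxtrot.
Key observation: delta marks the first exact bind of the order: its need (2, 0, 2, 2) fits the free (2, 1, 2, 2) with zero slack on a requested resource.
Walking it through:
  pool = (2, 1, 2, 2)
  delta needs (2, 0, 2, 2) <= (2, 1, 2, 2) -> finishes; pool += (0, 1, 1, 1) = (2, 2, 3, 3)
  hotel needs (1, 2, 1, 2) <= (2, 2, 3, 3) -> finishes; pool += (1, 3, 0, 0) = (3, 5, 3, 3)
  alpha needs (2, 0, 2, 3) <= (3, 5, 3, 3) -> finishes; pool += (1, 1, 1, 0) = (4, 6, 4, 3)
  golf needs (3, 6, 4, 0) <= (4, 6, 4, 3) -> finishes; pool += (1, 2, 1, 2) = (5, 8, 5, 5)
  echo needs (4, 8, 1, 5) <= (5, 8, 5, 5) -> finishes; pool += (0, 2, 1, 1) = (5, 10, 6, 6)
  foxtrot needs (1, 1, 6, 4) <= (5, 10, 6, 6) -> finishes; pool += (0, 1, 1, 0) = (5, 11, 7, 6)


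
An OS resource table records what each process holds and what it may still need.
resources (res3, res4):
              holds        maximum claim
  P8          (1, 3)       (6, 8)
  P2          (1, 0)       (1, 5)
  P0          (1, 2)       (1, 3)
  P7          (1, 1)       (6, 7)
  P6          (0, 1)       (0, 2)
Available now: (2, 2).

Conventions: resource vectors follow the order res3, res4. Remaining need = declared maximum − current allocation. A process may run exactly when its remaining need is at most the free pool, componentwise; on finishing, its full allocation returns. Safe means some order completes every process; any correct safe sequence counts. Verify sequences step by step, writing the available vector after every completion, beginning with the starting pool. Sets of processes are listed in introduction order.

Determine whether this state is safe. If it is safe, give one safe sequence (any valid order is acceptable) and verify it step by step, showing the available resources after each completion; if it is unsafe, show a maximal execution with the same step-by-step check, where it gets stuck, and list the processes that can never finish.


The state is UNSAFE.
Key observation: no order helps: past P0, P6, P2, the free pool tops out at (4, 5), below what each blocked process needs in res3.
Going as far as possible: P0, P6, P2; after that, nothing fits. Verifying each step:
  pool = (2, 2)
  P0: need (0, 1) fits (2, 2); releases (1, 2), pool now (3, 4)
  P6: need (0, 1) fits (3, 4); releases (0, 1), pool now (3, 5)
  P2: need (0, 5) fits (3, 5); releases (1, 0), pool now (4, 5)
  P8 cannot run: need (5, 5) vs free (4, 5) (insufficient res3)
  P7 cannot run: need (5, 6) vs free (4, 5) (insufficient res3 and res4)
Permanently blocked: P8 and P7.


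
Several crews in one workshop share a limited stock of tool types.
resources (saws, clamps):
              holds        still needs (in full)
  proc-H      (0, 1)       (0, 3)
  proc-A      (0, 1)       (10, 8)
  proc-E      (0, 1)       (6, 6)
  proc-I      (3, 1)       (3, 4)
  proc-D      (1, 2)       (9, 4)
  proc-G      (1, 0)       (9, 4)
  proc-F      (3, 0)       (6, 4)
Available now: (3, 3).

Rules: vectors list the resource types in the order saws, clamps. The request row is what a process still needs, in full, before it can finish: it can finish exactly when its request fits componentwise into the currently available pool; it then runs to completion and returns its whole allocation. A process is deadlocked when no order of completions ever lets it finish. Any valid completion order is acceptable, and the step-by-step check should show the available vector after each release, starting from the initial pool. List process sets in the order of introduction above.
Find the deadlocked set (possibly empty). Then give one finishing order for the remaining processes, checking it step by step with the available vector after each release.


Nothing here is deadlocked.
Key observation: proc-H can run right away; the returned allocation unlocks the remaining processes in turn.
The rest can finish in the order proc-H, proc-I, proc-F, proc-D, proc-E, proc-G, proc-A. Check, step by step:
  pool = (3, 3)
  proc-H: need (0, 3) fits (3, 3); releases (0, 1), pool now (3, 4)
  proc-I: need (3, 4) fits (3, 4); releases (3, 1), pool now (6, 5)
  proc-F: need (6, 4) fits (6, 5); releases (3, 0), pool now (9, 5)
  proc-D: need (9, 4) fits (9, 5); releases (1, 2), pool now (10, 7)
  proc-E: need (6, 6) fits (10, 7); releases (0, 1), pool now (10, 8)
  proc-G: need (9, 4) fits (10, 8); releases (1, 0), pool now (11, 8)
  proc-A: need (10, 8) fits (11, 8); releases (0, 1), pool now (11, 9)


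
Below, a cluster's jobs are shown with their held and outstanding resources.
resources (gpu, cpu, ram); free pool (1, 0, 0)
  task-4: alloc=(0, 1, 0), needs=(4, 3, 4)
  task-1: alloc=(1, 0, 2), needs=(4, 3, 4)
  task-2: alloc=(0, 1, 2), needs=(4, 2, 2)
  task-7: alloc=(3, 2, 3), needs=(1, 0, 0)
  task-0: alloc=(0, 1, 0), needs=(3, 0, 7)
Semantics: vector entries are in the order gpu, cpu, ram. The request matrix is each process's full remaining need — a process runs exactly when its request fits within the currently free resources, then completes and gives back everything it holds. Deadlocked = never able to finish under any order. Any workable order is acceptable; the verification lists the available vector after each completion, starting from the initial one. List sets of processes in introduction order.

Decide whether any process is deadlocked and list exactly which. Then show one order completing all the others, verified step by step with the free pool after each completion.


The deadlocked set is empty.
Key observation: no deadlock: task-7 fits now, and the freed resources carry the rest through.
A valid finishing order for the others: task-7, task-2, task-4, task-1, task-0. Verifying each step:
  pool = (1, 0, 0)
  task-7: need (1, 0, 0) fits (1, 0, 0); releases (3, 2, 3), pool now (4, 2, 3)
  task-2: need (4, 2, 2) fits (4, 2, 3); releases (0, 1, 2), pool now (4, 3, 5)
  task-4: need (4, 3, 4) fits (4, 3, 5); releases (0, 1, 0), pool now (4, 4, 5)
  task-1: need (4, 3, 4) fits (4, 4, 5); releases (1, 0, 2), pool now (5, 4, 7)
  task-0: need (3, 0, 7) fits (5, 4, 7); releases (0, 1, 0), pool now (5, 5, 7)


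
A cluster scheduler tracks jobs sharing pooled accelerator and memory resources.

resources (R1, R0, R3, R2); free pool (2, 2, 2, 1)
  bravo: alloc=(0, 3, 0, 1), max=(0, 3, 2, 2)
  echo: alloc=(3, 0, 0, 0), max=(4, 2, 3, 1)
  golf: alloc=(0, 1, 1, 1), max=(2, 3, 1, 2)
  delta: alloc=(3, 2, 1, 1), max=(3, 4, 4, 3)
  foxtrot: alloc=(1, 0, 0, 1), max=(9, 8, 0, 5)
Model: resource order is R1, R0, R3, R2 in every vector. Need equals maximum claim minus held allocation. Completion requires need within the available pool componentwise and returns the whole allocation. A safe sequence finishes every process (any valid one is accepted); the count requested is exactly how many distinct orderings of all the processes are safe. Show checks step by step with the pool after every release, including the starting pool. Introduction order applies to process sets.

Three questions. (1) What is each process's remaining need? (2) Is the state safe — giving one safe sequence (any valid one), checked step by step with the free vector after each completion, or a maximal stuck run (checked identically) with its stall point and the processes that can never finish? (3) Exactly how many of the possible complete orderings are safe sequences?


(1) Remaining need (order R1, R0, R3, R2):
  bravo: (0, 0, 2, 1)
  echo: (1, 2, 3, 1)
  golf: (2, 2, 0, 1)
  delta: (0, 2, 3, 2)
  foxtrot: (8, 8, 0, 4)
(2) The state is SAFE; one workable sequence: bravo, golf, delta, echo, foxtrot.
Key observation: the order's first zero-slack moment is bravo ((0, 0, 2, 1) needed, (2, 2, 2, 1) free — a requested resource with nothing to spare).
Walking it through:
  pool = (2, 2, 2, 1)
  run bravo (needs (0, 0, 2, 1), free (2, 2, 2, 1)); after release of (0, 3, 0, 1) the pool is (2, 5, 2, 2)
  run golf (needs (2, 2, 0, 1), free (2, 5, 2, 2)); after release of (0, 1, 1, 1) the pool is (2, 6, 3, 3)
  run delta (needs (0, 2, 3, 2), free (2, 6, 3, 3)); after release of (3, 2, 1, 1) the pool is (5, 8, 4, 4)
  run echo (needs (1, 2, 3, 1), free (5, 8, 4, 4)); after release of (3, 0, 0, 0) the pool is (8, 8, 4, 4)
  run foxtrot (needs (8, 8, 0, 4), free (8, 8, 4, 4)); after release of (1, 0, 0, 1) the pool is (9, 8, 4, 5)
(3) The exact count: 8 of the possible complete orderings are safe sequences.


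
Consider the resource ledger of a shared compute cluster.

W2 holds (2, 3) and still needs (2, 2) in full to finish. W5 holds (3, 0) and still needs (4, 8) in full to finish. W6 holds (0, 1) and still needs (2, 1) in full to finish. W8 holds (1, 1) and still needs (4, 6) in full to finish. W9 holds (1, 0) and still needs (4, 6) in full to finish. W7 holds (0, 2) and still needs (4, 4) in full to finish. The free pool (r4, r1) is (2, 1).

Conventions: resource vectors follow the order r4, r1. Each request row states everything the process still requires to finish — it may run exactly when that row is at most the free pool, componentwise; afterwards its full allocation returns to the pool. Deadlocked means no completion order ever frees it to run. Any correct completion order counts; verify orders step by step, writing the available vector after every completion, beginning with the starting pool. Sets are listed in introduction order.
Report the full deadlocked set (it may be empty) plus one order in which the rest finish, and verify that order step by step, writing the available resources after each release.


Nothing here is deadlocked.
Key observation: there is always a runnable process — W6 first — so the state unwinds completely.
One completion order for the rest: W6, W2, W7, W9, W8, W5. Walking it through:
  pool = (2, 1)
  run W6 (needs (2, 1), free (2, 1)); after release of (0, 1) the pool is (2, 2)
  run W2 (needs (2, 2), free (2, 2)); after release of (2, 3) the pool is (4, 5)
  run W7 (needs (4, 4), free (4, 5)); after release of (0, 2) the pool is (4, 7)
  run W9 (needs (4, 6), free (4, 7)); after release of (1, 0) the pool is (5, 7)
  run W8 (needs (4, 6), free (5, 7)); after release of (1, 1) the pool is (6, 8)
  run W5 (needs (4, 8), free (6, 8)); after release of (3, 0) the pool is (9, 8)


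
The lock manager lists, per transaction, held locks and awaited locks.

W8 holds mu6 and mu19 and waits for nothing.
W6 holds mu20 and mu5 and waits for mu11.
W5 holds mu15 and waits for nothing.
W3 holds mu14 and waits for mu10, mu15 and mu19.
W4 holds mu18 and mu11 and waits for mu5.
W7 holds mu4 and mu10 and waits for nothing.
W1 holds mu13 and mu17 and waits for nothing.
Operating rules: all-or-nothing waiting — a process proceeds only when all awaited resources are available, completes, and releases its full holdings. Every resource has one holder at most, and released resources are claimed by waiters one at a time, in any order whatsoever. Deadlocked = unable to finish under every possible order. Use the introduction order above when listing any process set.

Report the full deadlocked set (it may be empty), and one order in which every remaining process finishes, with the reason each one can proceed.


Deadlocked set: W6 and W4.
Key observation: the waits loop around W6 -> W4 -> W6 with no way out; no other process is dragged down with it.
A valid finishing order for the others: W8, W7, W1, W5, W3.
Step-by-step check:
  W8 waits on nothing -> runs at once and releases mu6 and mu19
  W7 waits on nothing -> runs at once and releases mu4 and mu10
  W1 waits on nothing -> runs at once and releases mu13 and mu17
  W5 waits on nothing -> runs at once and releases mu15
  W3: everything it awaited (mu10, mu15 and mu19) is free; runs, freeing mu14


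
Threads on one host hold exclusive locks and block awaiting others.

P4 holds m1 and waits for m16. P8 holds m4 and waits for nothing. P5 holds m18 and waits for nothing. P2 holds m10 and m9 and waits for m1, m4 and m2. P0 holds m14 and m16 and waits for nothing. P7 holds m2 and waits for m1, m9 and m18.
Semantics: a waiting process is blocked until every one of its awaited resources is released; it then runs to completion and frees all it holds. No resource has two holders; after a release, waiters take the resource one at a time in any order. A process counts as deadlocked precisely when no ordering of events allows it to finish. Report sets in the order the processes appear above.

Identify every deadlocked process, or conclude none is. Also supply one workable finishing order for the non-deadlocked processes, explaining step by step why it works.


The deadlocked set is P2 and P7.
Key observation: the knot is the closed ring of waits P2 -> P7 -> P2; no other process is dragged down with it.
One completion order for the rest: P0, P8, P4, P5.
Walking it through:
  P0 waits on nothing -> runs at once and releases m14 and m16
  P8 waits on nothing -> runs at once and releases m4
  P4 waits on m16 — all released -> runs and releases m1
  P5 waits on nothing -> runs at once and releases m18


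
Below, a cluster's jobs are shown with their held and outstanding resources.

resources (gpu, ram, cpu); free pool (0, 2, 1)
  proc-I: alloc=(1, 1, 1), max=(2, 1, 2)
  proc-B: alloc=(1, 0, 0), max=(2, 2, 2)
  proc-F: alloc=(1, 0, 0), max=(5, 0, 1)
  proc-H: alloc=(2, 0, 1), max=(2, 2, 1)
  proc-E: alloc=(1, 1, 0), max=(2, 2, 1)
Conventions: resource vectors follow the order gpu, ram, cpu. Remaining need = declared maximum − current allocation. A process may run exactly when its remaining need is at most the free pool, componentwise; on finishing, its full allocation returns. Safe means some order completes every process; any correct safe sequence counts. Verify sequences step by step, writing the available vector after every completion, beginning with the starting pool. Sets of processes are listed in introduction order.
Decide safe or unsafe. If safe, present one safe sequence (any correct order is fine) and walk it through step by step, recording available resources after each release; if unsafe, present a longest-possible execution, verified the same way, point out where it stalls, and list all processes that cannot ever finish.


SAFE. One safe sequence: proc-H, proc-I, proc-B, proc-E, proc-F.
Key observation: proc-H marks the first exact bind of the order: its need (0, 2, 0) fits the free (0, 2, 1) with zero slack on a requested resource.
Step-by-step check:
  pool = (0, 2, 1)
  run proc-H (needs (0, 2, 0), free (0, 2, 1)); after release of (2, 0, 1) the pool is (2, 2, 2)
  run proc-I (needs (1, 0, 1), free (2, 2, 2)); after release of (1, 1, 1) the pool is (3, 3, 3)
  run proc-B (needs (1, 2, 2), free (3, 3, 3)); after release of (1, 0, 0) the pool is (4, 3, 3)
  run proc-E (needs (1, 1, 1), free (4, 3, 3)); after release of (1, 1, 0) the pool is (5, 4, 3)
  run proc-F (needs (4, 0, 1), free (5, 4, 3)); after release of (1, 0, 0) the pool is (6, 4, 3)


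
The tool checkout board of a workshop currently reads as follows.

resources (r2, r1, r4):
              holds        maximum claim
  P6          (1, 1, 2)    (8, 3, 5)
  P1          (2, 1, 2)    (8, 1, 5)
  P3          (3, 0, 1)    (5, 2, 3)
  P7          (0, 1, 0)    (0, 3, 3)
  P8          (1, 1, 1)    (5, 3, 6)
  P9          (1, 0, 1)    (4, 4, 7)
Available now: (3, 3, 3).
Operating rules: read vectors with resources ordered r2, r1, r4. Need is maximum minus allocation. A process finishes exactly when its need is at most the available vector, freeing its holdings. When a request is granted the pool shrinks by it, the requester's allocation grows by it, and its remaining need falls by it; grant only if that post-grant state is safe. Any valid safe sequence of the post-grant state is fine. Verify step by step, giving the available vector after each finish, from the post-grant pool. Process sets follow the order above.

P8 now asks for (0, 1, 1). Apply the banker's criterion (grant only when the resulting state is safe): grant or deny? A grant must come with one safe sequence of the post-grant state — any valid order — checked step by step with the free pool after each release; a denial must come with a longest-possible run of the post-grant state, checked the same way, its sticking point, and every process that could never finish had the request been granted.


GRANT — the state after the grant stays safe, e.g. via P3, P1, P8, P9, P6, P7.
Key observation: with (3, 2, 2) left after the transfer, P3 can run at once — the state stays safe.
Step-by-step check of the post-grant state:
  pool = (3, 2, 2)
  run P3 (needs (2, 2, 2), free (3, 2, 2)); after release of (3, 0, 1) the pool is (6, 2, 3)
  run P1 (needs (6, 0, 3), free (6, 2, 3)); after release of (2, 1, 2) the pool is (8, 3, 5)
  run P8 (needs (4, 1, 4), free (8, 3, 5)); after release of (1, 2, 2) the pool is (9, 5, 7)
  run P9 (needs (3, 4, 6), free (9, 5, 7)); after release of (1, 0, 1) the pool is (10, 5, 8)
  run P6 (needs (7, 2, 3), free (10, 5, 8)); after release of (1, 1, 2) the pool is (11, 6, 10)
  run P7 (needs (0, 2, 3), free (11, 6, 10)); after release of (0, 1, 0) the pool is (11, 7, 10)


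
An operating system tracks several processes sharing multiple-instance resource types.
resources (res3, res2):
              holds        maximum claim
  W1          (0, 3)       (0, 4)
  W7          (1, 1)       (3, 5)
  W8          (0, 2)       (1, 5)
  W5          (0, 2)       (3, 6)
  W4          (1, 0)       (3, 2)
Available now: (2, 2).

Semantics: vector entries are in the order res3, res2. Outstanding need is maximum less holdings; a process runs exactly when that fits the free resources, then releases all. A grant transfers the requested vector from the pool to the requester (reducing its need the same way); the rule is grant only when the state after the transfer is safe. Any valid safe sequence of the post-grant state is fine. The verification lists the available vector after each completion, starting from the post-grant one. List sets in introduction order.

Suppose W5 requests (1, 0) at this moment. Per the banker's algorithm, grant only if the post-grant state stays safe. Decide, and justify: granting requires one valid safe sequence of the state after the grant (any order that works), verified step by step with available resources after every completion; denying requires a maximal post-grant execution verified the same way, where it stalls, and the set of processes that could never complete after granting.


DENY — the pretend-granted state is unsafe.
Key observation: once W1, W8 finish, the pool peaks at (1, 7) — and every remaining process still needs more res3 than that.
On the post-grant state, W1, W8 is a maximal run — nothing extends it. Step-by-step check:
  pool = (1, 2)
  W1 needs (0, 1) <= (1, 2) -> finishes; pool += (0, 3) = (1, 5)
  W8 needs (1, 3) <= (1, 5) -> finishes; pool += (0, 2) = (1, 7)
  W7 still needs (2, 4) but only (1, 7) is free — short on res3
  W5 still needs (2, 4) but only (1, 7) is free — short on res3
  W4 still needs (2, 2) but only (1, 7) is free — short on res3
Processes that could never finish after the grant: W7, W5 and W4.


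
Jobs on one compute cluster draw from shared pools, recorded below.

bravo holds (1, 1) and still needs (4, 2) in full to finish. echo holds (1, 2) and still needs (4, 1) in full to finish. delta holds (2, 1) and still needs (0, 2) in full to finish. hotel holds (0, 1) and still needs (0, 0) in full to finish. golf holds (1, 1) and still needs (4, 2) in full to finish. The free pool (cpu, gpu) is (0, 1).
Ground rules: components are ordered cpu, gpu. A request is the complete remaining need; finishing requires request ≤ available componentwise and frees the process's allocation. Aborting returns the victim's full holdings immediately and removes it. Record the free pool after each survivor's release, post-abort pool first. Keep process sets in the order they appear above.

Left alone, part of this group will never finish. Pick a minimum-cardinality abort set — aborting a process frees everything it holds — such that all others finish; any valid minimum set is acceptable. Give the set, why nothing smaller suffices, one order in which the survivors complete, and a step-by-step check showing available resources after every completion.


Abort bravo and echo.
Key observation: golf was stuck for good until bravo and echo gave back (2, 3); in the order shown it finishes at step 2.
No one abort is enough; case by case: bravo alone leaves echo blocked (short on cpu); echo alone leaves bravo blocked (short on cpu); delta alone leaves bravo blocked (short on cpu); hotel alone leaves bravo blocked (short on cpu); golf alone leaves bravo blocked (short on cpu).
The survivors complete as delta, golf, hotel. Step-by-step check (starting from the post-abort pool):
  pool = (2, 4)
  delta needs (0, 2) <= (2, 4) -> finishes; pool += (2, 1) = (4, 5)
  golf needs (4, 2) <= (4, 5) -> finishes; pool += (1, 1) = (5, 6)
  hotel needs (0, 0) <= (5, 6) -> finishes; pool += (0, 1) = (5, 7)


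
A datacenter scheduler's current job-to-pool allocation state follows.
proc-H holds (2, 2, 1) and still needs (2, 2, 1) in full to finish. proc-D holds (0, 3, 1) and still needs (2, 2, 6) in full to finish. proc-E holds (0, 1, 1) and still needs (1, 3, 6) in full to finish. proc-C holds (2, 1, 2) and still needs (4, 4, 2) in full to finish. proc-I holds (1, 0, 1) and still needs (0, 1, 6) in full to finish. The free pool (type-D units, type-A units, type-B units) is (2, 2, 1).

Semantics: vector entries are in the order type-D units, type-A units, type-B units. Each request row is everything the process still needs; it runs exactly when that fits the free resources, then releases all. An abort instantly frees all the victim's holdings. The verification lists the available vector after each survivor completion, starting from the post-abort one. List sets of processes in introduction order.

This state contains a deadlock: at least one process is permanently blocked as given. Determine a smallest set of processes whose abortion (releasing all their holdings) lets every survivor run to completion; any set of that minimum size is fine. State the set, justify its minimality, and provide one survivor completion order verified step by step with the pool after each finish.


Abort proc-D and proc-E.
Key observation: before aborting proc-D and proc-E, proc-I was permanently blocked — no order could ever run it; afterwards it completes at step 3.
No one abort is enough; case by case: proc-H alone leaves proc-D blocked (short on type-B units); proc-D alone leaves proc-E blocked (short on type-B units); proc-E alone leaves proc-D blocked (short on type-B units); proc-C alone leaves proc-D blocked (short on type-B units); proc-I alone leaves proc-D blocked (short on type-B units).
Survivors finish in the order: proc-H, proc-C, proc-I. Walking it through (pool after the aborts first):
  pool = (2, 6, 3)
  proc-H: need (2, 2, 1) fits (2, 6, 3); releases (2, 2, 1), pool now (4, 8, 4)
  proc-C: need (4, 4, 2) fits (4, 8, 4); releases (2, 1, 2), pool now (6, 9, 6)
  proc-I: need (0, 1, 6) fits (6, 9, 6); releases (1, 0, 1), pool now (7, 9, 7)


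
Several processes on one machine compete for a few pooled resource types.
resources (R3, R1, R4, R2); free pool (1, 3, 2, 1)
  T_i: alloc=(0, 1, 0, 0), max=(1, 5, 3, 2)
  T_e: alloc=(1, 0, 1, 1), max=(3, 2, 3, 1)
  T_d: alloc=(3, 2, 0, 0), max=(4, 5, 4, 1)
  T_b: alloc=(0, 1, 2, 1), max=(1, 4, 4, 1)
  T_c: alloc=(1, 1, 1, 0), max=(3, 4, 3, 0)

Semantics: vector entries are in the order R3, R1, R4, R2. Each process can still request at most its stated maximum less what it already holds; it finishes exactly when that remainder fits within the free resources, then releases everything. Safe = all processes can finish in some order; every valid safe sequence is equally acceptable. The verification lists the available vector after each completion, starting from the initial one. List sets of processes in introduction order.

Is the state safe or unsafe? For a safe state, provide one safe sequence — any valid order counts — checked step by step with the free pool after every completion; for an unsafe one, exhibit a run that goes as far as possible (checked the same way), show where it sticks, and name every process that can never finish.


SAFE, for example via the order T_b, T_i, T_d, T_c, T_e.
Key observation: T_b is the earliest step where a requested resource binds exactly: need (1, 3, 2, 0), pool (1, 3, 2, 1) at its turn.
Check, step by step:
  pool = (1, 3, 2, 1)
  run T_b (needs (1, 3, 2, 0), free (1, 3, 2, 1)); after release of (0, 1, 2, 1) the pool is (1, 4, 4, 2)
  run T_i (needs (1, 4, 3, 2), free (1, 4, 4, 2)); after release of (0, 1, 0, 0) the pool is (1, 5, 4, 2)
  run T_d (needs (1, 3, 4, 1), free (1, 5, 4, 2)); after release of (3, 2, 0, 0) the pool is (4, 7, 4, 2)
  run T_c (needs (2, 3, 2, 0), free (4, 7, 4, 2)); after release of (1, 1, 1, 0) the pool is (5, 8, 5, 2)
  run T_e (needs (2, 2, 2, 0), free (5, 8, 5, 2)); after release of (1, 0, 1, 1) the pool is (6, 8, 6, 3)


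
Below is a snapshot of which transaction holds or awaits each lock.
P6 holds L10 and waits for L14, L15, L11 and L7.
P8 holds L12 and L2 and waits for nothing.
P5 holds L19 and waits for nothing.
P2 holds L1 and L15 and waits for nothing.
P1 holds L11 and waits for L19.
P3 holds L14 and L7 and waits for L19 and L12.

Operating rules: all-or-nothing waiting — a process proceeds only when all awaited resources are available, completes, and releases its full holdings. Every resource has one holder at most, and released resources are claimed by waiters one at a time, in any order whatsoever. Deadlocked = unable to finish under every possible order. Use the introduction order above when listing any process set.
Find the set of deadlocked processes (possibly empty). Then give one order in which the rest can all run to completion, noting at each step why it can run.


Nothing here is deadlocked.
Key observation: the wait relation is loop-free; peeling off processes with no waits unwinds the whole state.
A valid finishing order for the others: P5, P8, P1, P3, P2, P6.
Step-by-step check:
  run P5 (it waits on nothing); releases L19
  run P8 (it waits on nothing); releases L12 and L2
  P1 waits on L19 — all released -> runs and releases L11
  P3 waits on L19 and L12 — all released -> runs and releases L14 and L7
  run P2 (it waits on nothing); releases L1 and L15
  P6 waits on L14, L15, L11 and L7 — all released -> runs and releases L10


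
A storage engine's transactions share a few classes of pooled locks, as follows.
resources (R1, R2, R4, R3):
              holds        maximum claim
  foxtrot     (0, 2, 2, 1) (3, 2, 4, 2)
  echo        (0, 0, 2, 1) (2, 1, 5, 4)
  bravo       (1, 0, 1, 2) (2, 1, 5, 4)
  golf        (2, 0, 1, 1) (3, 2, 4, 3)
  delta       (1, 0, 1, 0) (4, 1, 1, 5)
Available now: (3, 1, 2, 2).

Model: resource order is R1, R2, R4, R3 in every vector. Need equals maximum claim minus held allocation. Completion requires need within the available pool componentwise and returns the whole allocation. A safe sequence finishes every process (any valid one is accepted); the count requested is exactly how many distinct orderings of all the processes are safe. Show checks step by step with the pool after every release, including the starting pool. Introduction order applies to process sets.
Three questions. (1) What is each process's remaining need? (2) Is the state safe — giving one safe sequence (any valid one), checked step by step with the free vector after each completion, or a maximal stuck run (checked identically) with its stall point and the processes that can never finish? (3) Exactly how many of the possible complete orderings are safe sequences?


(1) Outstanding need per process (order R1, R2, R4, R3):
  foxtrot: (3, 0, 2, 1)
  echo: (2, 1, 3, 3)
  bravo: (1, 1, 4, 2)
  golf: (1, 2, 3, 2)
  delta: (3, 1, 0, 5)
(2) SAFE — a valid safe sequence is foxtrot, bravo, delta, echo, golf.
Key observation: reading the order forward, foxtrot is the first process whose need (3, 0, 2, 1) meets the free pool (3, 1, 2, 2) exactly on a resource it requests.
Walking it through:
  pool = (3, 1, 2, 2)
  foxtrot needs (3, 0, 2, 1) <= (3, 1, 2, 2) -> finishes; pool += (0, 2, 2, 1) = (3, 3, 4, 3)
  bravo needs (1, 1, 4, 2) <= (3, 3, 4, 3) -> finishes; pool += (1, 0, 1, 2) = (4, 3, 5, 5)
  delta needs (3, 1, 0, 5) <= (4, 3, 5, 5) -> finishes; pool += (1, 0, 1, 0) = (5, 3, 6, 5)
  echo needs (2, 1, 3, 3) <= (5, 3, 6, 5) -> finishes; pool += (0, 0, 2, 1) = (5, 3, 8, 6)
  golf needs (1, 2, 3, 2) <= (5, 3, 8, 6) -> finishes; pool += (2, 0, 1, 1) = (7, 3, 9, 7)
(3) Precisely 14 of the possible complete orderings are safe sequences.


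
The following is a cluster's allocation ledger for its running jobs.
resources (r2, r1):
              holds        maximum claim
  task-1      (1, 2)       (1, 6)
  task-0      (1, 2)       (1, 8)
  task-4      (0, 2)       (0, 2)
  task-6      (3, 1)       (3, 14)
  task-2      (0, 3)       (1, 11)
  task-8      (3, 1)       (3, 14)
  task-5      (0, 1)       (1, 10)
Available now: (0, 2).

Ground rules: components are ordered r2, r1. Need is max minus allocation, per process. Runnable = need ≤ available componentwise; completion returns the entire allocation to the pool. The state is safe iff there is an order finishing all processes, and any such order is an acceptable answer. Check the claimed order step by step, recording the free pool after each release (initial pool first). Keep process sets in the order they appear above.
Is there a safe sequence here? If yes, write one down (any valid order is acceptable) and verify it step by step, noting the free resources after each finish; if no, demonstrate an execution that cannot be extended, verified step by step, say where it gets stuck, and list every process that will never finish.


The state is UNSAFE.
Key observation: the pool after task-4, task-1, task-0, task-2, task-5 is (2, 12); every surviving request exceeds it in r1, so progress ends there.
A maximal execution: task-4, task-1, task-0, task-2, task-5 — then nothing else fits. Step-by-step check:
  pool = (0, 2)
  run task-4 (needs (0, 0), free (0, 2)); after release of (0, 2) the pool is (0, 4)
  run task-1 (needs (0, 4), free (0, 4)); after release of (1, 2) the pool is (1, 6)
  run task-0 (needs (0, 6), free (1, 6)); after release of (1, 2) the pool is (2, 8)
  run task-2 (needs (1, 8), free (2, 8)); after release of (0, 3) the pool is (2, 11)
  run task-5 (needs (1, 9), free (2, 11)); after release of (0, 1) the pool is (2, 12)
  task-6 still needs (0, 13) but only (2, 12) is free — short on r1
  task-8 still needs (0, 13) but only (2, 12) is free — short on r1
Processes that can never finish: task-6 and task-8.
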